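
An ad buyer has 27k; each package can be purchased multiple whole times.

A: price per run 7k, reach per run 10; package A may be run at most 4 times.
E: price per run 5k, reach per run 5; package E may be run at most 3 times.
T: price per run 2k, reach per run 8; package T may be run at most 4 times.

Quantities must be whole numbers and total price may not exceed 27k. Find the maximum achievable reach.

3×A and 3×T: price 27 ≤ 27, reach 3·10 + 3·8 = 54.
2×A, 1×E, and 4×T: price 27 ≤ 27, reach 2·10 + 1·5 + 4·8 = 57.
Best is 57.

57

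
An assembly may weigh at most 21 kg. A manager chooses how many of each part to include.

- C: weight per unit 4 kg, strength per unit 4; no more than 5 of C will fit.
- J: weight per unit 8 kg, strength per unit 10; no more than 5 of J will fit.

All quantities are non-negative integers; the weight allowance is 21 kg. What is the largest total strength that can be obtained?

24

J has the best ratio (10/8); taking only J gives at most 2×10 = 20 (stopped by the weight limit).
Mixing does better — 1×C and 2×J: weight 20 ≤ 21, strength 1·4 + 2·10 = 24.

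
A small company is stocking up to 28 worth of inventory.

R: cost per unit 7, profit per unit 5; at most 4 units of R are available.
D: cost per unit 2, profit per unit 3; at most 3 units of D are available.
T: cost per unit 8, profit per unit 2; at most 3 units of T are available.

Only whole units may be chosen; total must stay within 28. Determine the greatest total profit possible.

24

2×R, 3×D, and 1×T: cost 28 ≤ 28, profit 2·5 + 3·3 + 1·2 = 21.
3×R and 3×D: cost 27 ≤ 28, profit 3·5 + 3·3 = 24.
Best is 24.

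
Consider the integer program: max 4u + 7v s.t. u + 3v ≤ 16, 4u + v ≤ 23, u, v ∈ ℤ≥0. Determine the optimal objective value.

(u,v)=(4,4): 1·4+3·4=16≤16, 4·4+1·4=20≤23, objective 44.
(u,v)=(5,3): 1·5+3·3=14≤16, 4·5+1·3=23≤23, objective 41.
No feasible integer point exceeds 44.

44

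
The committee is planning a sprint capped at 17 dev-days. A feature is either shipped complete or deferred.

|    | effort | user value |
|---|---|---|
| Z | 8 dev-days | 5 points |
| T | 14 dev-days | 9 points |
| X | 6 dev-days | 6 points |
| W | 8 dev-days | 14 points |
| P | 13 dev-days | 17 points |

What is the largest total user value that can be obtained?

This is an integer program with binary decision variables.
Allowing fractional choices, the relaxed optimum would be about 25.8, but features are indivisible.
Z + W: effort 8 + 8 = 16 ≤ 17, user value 5 + 14 = 19.
P: effort 13 ≤ 17, user value 17.
X + W: effort 6 + 8 = 14 ≤ 17, user value 6 + 14 = 20.
Best is X and W with total user value 20.

20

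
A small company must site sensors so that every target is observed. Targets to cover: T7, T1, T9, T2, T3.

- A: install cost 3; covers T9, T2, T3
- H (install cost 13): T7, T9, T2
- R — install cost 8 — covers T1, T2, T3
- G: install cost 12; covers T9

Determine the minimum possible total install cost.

The greedy cost-per-new-target heuristic would pick A, R, and H for 24, but a cheaper cover exists.
Choose H and R: together they cover T7, T1, T9, T2, T3 — every target.
Total install cost: 13 + 8 = 21.
No cover costs less than 21.

21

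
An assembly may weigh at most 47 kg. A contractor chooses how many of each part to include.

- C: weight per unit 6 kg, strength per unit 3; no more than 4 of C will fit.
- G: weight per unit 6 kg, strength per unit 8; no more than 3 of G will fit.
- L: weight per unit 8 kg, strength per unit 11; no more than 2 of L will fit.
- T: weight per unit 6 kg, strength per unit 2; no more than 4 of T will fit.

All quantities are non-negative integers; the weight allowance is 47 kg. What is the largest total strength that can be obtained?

Take 2×C, 3×G, and 2×L: weight 46 ≤ 47, strength 2·3 + 3·8 + 2·11 = 52.
L has the best ratio (11/8) and is taken to its limit of 2; remaining capacity is filled optimally with the others.

52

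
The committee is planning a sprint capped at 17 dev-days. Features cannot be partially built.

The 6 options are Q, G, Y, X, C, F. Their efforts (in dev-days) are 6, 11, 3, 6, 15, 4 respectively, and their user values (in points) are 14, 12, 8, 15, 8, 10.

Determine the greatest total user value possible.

39

Take Q, X, and F: effort 6 + 6 + 4 = 16 ≤ 17, user value 14 + 15 + 10 = 39.
No other feasible combination does better.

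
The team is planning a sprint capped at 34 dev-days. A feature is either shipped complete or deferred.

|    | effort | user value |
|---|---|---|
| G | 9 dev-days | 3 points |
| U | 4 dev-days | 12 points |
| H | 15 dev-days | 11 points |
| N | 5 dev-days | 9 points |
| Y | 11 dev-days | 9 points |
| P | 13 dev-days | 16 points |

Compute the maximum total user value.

This is a 0-1 knapsack instance.
Take U, N, Y, and P: effort 4 + 5 + 11 + 13 = 33 ≤ 34, user value 12 + 9 + 9 + 16 = 46.
No other feasible combination does better.

46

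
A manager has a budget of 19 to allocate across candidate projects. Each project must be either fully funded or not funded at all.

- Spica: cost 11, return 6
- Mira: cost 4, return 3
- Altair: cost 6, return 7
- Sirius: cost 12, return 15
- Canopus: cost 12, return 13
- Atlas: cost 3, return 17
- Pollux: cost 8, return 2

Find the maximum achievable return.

35

Mira + Sirius + Atlas: cost 4 + 12 + 3 = 19 ≤ 19, return 3 + 15 + 17 = 35.
Mira + Canopus + Atlas: cost 4 + 12 + 3 = 19 ≤ 19, return 3 + 13 + 17 = 33.
Best is Mira, Sirius, and Atlas with total return 35.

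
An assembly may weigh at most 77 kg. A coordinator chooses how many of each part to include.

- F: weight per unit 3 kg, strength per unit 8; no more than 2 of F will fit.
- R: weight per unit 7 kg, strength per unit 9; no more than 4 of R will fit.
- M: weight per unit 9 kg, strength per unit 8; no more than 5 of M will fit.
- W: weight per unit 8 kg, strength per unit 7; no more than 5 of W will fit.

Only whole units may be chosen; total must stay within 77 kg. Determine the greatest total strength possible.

This is a bounded integer knapsack.
2×F, 4×R, 2×M, and 3×W: weight 76 ≤ 77, strength 2·8 + 4·9 + 2·8 + 3·7 = 89.
2×F, 4×R, 3×M, and 2×W: weight 77 ≤ 77, strength 2·8 + 4·9 + 3·8 + 2·7 = 90.
Best is 90.

90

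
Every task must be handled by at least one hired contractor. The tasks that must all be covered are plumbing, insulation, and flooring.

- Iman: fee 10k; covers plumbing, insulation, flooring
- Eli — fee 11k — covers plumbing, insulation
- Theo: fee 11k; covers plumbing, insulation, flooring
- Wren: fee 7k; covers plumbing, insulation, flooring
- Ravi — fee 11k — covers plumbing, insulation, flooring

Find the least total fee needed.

7

This is a weighted set-cover instance.
Wren alone covers plumbing, insulation, flooring — every task.
Total fee: 7.
No cover costs less than 7.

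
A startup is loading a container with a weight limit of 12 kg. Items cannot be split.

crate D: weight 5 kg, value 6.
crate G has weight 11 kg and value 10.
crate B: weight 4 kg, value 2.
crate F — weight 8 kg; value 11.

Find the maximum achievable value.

Allowing fractional choices, the relaxed optimum would be about 15.8, but items are indivisible.
crate F: weight 8 ≤ 12, value 11.
crate B + crate F: weight 4 + 8 = 12 ≤ 12, value 2 + 11 = 13.
Best is crate B and crate F with total value 13.

13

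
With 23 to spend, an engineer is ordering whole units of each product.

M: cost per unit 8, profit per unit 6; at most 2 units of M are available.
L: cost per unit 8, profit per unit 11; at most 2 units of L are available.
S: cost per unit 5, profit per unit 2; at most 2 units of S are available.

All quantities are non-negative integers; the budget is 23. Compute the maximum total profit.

24

2×L: cost 16 ≤ 23, profit 2·11 = 22.
2×L and 1×S: cost 21 ≤ 23, profit 2·11 + 1·2 = 24.
Best is 24.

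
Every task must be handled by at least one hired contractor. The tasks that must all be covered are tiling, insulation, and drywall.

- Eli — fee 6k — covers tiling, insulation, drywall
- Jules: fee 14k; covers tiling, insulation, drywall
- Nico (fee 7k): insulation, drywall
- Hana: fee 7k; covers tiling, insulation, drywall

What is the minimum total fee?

6

Eli alone covers tiling, insulation, drywall — every task.
Total fee: 6.
No cover costs less than 6.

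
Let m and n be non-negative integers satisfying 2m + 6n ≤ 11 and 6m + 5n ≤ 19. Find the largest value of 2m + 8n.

(m,n)=(2,1): 2·2+6·1=10≤11, 6·2+5·1=17≤19, objective 12.
(m,n)=(1,1): 2·1+6·1=8≤11, 6·1+5·1=11≤19, objective 10.
(m,n)=(0,1): 2·0+6·1=6≤11, 6·0+5·1=5≤19, objective 8.
(m,n)=(3,0): 2·3+6·0=6≤11, 6·3+5·0=18≤19, objective 6.
The best lattice point is (2,1), giving 12.

12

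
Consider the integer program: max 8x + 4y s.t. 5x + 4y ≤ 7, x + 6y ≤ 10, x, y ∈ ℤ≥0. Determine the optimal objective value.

The continuous relaxation peaks at (1.4, 0) with value 11.20; rounding to a feasible lattice point costs some objective.
(x,y)=(1,0): 5·1+4·0=5≤7, 1·1+6·0=1≤10, objective 8.
(x,y)=(0,1): 5·0+4·1=4≤7, 1·0+6·1=6≤10, objective 4.
(x,y)=(0,0): 5·0+4·0=0≤7, 1·0+6·0=0≤10, objective 0.
No feasible integer point exceeds 8.

8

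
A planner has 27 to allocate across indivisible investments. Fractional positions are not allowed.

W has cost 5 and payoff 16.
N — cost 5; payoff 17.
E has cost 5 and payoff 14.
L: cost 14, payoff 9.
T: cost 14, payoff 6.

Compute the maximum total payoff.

Allowing fractional choices, the relaxed optimum would be about 54.7, but investments are indivisible.
W + N + E: cost 5 + 5 + 5 = 15 ≤ 27, payoff 16 + 17 + 14 = 47.
W + N + L: cost 5 + 5 + 14 = 24 ≤ 27, payoff 16 + 17 + 9 = 42.
Best is W, N, and E with total payoff 47.

47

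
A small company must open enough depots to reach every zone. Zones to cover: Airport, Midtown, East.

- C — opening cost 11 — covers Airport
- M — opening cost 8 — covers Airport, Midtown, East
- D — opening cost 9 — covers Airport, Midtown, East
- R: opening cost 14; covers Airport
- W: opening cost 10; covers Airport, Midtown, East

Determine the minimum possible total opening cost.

M alone covers Airport, Midtown, East — every zone.
Total opening cost: 8.
No cover costs less than 8.

8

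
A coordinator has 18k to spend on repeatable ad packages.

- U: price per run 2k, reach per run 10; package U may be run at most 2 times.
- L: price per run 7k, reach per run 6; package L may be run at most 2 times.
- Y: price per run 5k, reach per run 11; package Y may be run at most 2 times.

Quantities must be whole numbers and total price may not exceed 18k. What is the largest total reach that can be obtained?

42

2×U and 2×Y: price 14 ≤ 18, reach 2·10 + 2·11 = 42.
2×U, 1×L, and 1×Y: price 16 ≤ 18, reach 2·10 + 1·6 + 1·11 = 37.
Best is 42.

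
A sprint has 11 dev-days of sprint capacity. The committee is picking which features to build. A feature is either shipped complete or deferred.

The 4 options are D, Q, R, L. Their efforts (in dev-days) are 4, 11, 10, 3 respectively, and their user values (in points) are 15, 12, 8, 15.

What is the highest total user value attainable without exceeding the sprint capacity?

D + L: effort 4 + 3 = 7 ≤ 11, user value 15 + 15 = 30.
L: effort 3 ≤ 11, user value 15.
D: effort 4 ≤ 11, user value 15.
Best is D and L with total user value 30.

30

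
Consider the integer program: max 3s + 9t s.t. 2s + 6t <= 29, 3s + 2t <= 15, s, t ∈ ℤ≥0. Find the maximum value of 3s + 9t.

42

The continuous relaxation peaks at (0, 4.83) with value 43.50; rounding to a feasible lattice point costs some objective.
(s,t)=(2,4): 2·2+6·4=28≤29, 3·2+2·4=14≤15, objective 42.
(s,t)=(1,4): 2·1+6·4=26≤29, 3·1+2·4=11≤15, objective 39.
No feasible integer point exceeds 42.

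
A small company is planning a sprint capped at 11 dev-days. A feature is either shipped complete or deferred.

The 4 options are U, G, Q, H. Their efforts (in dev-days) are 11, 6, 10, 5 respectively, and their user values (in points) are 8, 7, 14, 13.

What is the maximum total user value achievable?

Allowing fractional choices, the relaxed optimum would be about 21.4, but features are indivisible.
G + H: effort 6 + 5 = 11 ≤ 11, user value 7 + 13 = 20.
Q: effort 10 ≤ 11, user value 14.
Best is G and H with total user value 20.

20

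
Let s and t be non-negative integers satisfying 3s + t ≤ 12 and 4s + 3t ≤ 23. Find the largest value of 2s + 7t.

The continuous relaxation peaks at (0, 7.67) with value 53.67; rounding to a feasible lattice point costs some objective.
(s,t)=(0,7): 3·0+1·7=7≤12, 4·0+3·7=21≤23, objective 49.
(s,t)=(1,6): 3·1+1·6=9≤12, 4·1+3·6=22≤23, objective 44.
(s,t)=(0,6): 3·0+1·6=6≤12, 4·0+3·6=18≤23, objective 42.
The best lattice point is (0,7), giving 49.

49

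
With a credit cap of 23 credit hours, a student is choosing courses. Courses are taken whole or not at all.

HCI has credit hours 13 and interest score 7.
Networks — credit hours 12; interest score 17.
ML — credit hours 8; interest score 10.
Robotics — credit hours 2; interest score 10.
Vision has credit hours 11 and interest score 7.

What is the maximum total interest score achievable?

This is an integer program with binary decision variables.
Allowing fractional choices, the relaxed optimum would be about 37.6, but courses are indivisible.
Networks + Robotics: credit hours 12 + 2 = 14 ≤ 23, interest score 17 + 10 = 27.
Networks + ML + Robotics: credit hours 12 + 8 + 2 = 22 ≤ 23, interest score 17 + 10 + 10 = 37.
Best is Networks, ML, and Robotics with total interest score 37.

37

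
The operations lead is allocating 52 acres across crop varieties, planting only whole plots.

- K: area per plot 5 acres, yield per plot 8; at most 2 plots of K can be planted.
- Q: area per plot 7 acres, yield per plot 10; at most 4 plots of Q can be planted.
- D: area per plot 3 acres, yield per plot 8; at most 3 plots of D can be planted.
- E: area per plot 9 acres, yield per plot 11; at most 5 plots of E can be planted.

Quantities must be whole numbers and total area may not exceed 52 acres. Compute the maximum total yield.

This is a bounded integer knapsack.
D has the best ratio (8/3); taking only D gives at most 3×8 = 24 (stopped by the supply cap of 3).
Mixing does better — 1×K, 4×Q, 3×D, and 1×E: area 51 ≤ 52, yield 1·8 + 4·10 + 3·8 + 1·11 = 83.

83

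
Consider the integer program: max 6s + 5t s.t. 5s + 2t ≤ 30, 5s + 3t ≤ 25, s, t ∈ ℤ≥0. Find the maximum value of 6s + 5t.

40

The continuous relaxation peaks at (0, 8.33) with value 41.67; rounding to a feasible lattice point costs some objective.
(s,t)=(0,8): 5·0+2·8=16≤30, 5·0+3·8=24≤25, objective 40.
(s,t)=(0,7): 5·0+2·7=14≤30, 5·0+3·7=21≤25, objective 35.
The best lattice point is (0,8), giving 40.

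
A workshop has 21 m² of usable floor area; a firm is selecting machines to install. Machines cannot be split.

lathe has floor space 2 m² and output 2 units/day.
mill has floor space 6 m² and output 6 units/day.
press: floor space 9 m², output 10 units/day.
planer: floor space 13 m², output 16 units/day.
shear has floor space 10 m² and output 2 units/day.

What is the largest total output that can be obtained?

24

This is an integer program with binary decision variables.
Take lathe, mill, and planer: floor space 2 + 6 + 13 = 21 ≤ 21, output 2 + 6 + 16 = 24.
No other feasible combination does better.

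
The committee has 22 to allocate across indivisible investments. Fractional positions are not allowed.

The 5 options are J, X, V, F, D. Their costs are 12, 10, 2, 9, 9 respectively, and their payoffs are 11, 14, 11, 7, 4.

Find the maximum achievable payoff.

32

X + V + D: cost 10 + 2 + 9 = 21 ≤ 22, payoff 14 + 11 + 4 = 29.
X + V + F: cost 10 + 2 + 9 = 21 ≤ 22, payoff 14 + 11 + 7 = 32.
Best is X, V, and F with total payoff 32.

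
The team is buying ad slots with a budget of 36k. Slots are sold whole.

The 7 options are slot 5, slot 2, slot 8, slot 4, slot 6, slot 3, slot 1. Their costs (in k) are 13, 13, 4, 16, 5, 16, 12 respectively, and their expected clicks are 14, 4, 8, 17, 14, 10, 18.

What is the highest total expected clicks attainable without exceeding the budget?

54

slot 5 + slot 8 + slot 6 + slot 1: cost 13 + 4 + 5 + 12 = 34 ≤ 36, expected clicks 14 + 8 + 14 + 18 = 54.
slot 5 + slot 6 + slot 1: cost 13 + 5 + 12 = 30 ≤ 36, expected clicks 14 + 14 + 18 = 46.
slot 4 + slot 6 + slot 1: cost 16 + 5 + 12 = 33 ≤ 36, expected clicks 17 + 14 + 18 = 49.
Best is slot 5, slot 8, slot 6, and slot 1 with total expected clicks 54.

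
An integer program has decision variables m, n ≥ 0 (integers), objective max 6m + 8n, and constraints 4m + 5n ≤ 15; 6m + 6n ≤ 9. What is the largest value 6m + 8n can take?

(m,n)=(0,1): 4·0+5·1=5≤15, 6·0+6·1=6≤9, objective 8.
(m,n)=(1,0): 4·1+5·0=4≤15, 6·1+6·0=6≤9, objective 6.
(m,n)=(0,0): 4·0+5·0=0≤15, 6·0+6·0=0≤9, objective 0.
No feasible integer point exceeds 8.

8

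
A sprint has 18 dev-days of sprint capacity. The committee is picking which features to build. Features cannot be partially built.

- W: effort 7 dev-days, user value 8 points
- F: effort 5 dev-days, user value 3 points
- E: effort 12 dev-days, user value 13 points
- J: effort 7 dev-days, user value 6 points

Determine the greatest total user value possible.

16

This is an integer program with binary decision variables.
Allowing fractional choices, the relaxed optimum would be about 19.9, but features are indivisible.
W + J: effort 7 + 7 = 14 ≤ 18, user value 8 + 6 = 14.
F + E: effort 5 + 12 = 17 ≤ 18, user value 3 + 13 = 16.
Best is F and E with total user value 16.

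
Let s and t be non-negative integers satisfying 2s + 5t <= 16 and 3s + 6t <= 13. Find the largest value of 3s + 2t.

12

The continuous relaxation peaks at (4.33, 0) with value 13.00; rounding to a feasible lattice point costs some objective.
(s,t)=(4,0) is feasible, giving 12.
(s,t)=(3,0) is feasible, giving 9.
Maximum is 12 at (s,t)=(4,0).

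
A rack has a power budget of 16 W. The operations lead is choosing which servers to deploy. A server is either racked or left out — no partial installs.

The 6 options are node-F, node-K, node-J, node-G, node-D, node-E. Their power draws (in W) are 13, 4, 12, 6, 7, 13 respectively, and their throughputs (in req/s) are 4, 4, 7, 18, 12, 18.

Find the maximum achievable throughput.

Allowing fractional choices, the relaxed optimum would be about 34.2, but servers are indivisible.
node-G + node-D: power draw 6 + 7 = 13 ≤ 16, throughput 18 + 12 = 30.
node-K + node-G: power draw 4 + 6 = 10 ≤ 16, throughput 4 + 18 = 22.
node-G: power draw 6 ≤ 16, throughput 18.
Best is node-G and node-D with total throughput 30.

30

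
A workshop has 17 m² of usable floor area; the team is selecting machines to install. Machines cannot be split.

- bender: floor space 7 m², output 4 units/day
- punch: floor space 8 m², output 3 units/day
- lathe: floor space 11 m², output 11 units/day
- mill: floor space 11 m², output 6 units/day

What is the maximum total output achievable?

11

This is a 0-1 knapsack instance.
lathe: floor space 11 ≤ 17, output 11.
bender + punch: floor space 7 + 8 = 15 ≤ 17, output 4 + 3 = 7.
Best is lathe with total output 11.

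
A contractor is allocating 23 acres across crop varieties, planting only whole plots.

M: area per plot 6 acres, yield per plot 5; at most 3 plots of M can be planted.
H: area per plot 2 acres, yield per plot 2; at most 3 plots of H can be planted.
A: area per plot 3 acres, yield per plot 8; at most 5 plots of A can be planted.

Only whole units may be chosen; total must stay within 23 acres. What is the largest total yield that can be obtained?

47

A has the best ratio (8/3); taking only A gives at most 5×8 = 40 (stopped by the supply cap of 5).
Mixing does better — 1×M, 1×H, and 5×A: area 23 ≤ 23, yield 1·5 + 1·2 + 5·8 = 47.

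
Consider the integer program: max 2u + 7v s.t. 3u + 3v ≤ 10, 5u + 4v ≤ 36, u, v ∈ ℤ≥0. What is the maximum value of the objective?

The continuous relaxation peaks at (0, 3.33) with value 23.33; rounding to a feasible lattice point costs some objective.
(u,v)=(0,3) is feasible, giving 21.
(u,v)=(1,2) is feasible, giving 16.
(u,v)=(0,2) is feasible, giving 14.
No feasible integer point exceeds 21.

21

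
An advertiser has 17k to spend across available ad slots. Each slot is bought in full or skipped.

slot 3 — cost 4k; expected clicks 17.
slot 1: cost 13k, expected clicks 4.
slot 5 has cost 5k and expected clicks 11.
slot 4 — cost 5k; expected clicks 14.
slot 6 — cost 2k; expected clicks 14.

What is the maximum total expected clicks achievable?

Treat it as a binary knapsack problem.
slot 3 + slot 4 + slot 6: cost 4 + 5 + 2 = 11 ≤ 17, expected clicks 17 + 14 + 14 = 45.
slot 3 + slot 5 + slot 4 + slot 6: cost 4 + 5 + 5 + 2 = 16 ≤ 17, expected clicks 17 + 11 + 14 + 14 = 56.
Best is slot 3, slot 5, slot 4, and slot 6 with total expected clicks 56.

56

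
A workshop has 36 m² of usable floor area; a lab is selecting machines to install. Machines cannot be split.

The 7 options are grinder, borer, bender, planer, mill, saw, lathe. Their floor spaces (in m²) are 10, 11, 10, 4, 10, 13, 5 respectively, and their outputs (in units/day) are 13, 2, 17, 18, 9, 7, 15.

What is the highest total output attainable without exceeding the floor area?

63

This is a 0-1 knapsack instance.
Allowing fractional choices, the relaxed optimum would be about 69.3, but machines are indivisible.
bender + planer + mill + lathe: floor space 10 + 4 + 10 + 5 = 29 ≤ 36, output 17 + 18 + 9 + 15 = 59.
grinder + bender + planer + lathe: floor space 10 + 10 + 4 + 5 = 29 ≤ 36, output 13 + 17 + 18 + 15 = 63.
bender + planer + saw + lathe: floor space 10 + 4 + 13 + 5 = 32 ≤ 36, output 17 + 18 + 7 + 15 = 57.
Best is grinder, bender, planer, and lathe with total output 63.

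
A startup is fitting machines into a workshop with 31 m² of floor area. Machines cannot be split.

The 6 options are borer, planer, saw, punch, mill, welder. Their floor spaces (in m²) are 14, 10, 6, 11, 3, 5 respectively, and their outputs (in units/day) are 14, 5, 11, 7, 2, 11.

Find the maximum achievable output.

38

borer + saw + welder: floor space 14 + 6 + 5 = 25 ≤ 31, output 14 + 11 + 11 = 36.
borer + punch + welder: floor space 14 + 11 + 5 = 30 ≤ 31, output 14 + 7 + 11 = 32.
borer + saw + mill + welder: floor space 14 + 6 + 3 + 5 = 28 ≤ 31, output 14 + 11 + 2 + 11 = 38.
Best is borer, saw, mill, and welder with total output 38.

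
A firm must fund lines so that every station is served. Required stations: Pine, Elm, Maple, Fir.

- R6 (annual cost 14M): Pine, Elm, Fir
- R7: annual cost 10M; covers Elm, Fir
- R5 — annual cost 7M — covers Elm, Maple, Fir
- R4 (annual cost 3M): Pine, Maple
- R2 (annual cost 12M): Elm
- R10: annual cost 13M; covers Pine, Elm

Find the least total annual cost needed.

10

Choose R5 and R4: together they cover Pine, Elm, Maple, Fir — every station.
Total annual cost: 7 + 3 = 10.
No cover costs less than 10.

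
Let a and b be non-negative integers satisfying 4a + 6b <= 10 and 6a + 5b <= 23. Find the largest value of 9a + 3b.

The continuous relaxation peaks at (2.5, 0) with value 22.50; rounding to a feasible lattice point costs some objective.
(a,b)=(2,0): 4·2+6·0=8≤10, 6·2+5·0=12≤23, objective 18.
(a,b)=(1,1): 4·1+6·1=10≤10, 6·1+5·1=11≤23, objective 12.
The best lattice point is (2,0), giving 18.

18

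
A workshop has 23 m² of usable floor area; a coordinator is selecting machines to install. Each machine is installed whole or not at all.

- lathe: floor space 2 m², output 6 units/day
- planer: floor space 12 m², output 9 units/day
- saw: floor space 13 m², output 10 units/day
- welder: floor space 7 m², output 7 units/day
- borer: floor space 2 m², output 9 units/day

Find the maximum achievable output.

31

This is a 0-1 knapsack instance.
lathe + saw + borer: floor space 2 + 13 + 2 = 17 ≤ 23, output 6 + 10 + 9 = 25.
lathe + planer + welder + borer: floor space 2 + 12 + 7 + 2 = 23 ≤ 23, output 6 + 9 + 7 + 9 = 31.
saw + welder + borer: floor space 13 + 7 + 2 = 22 ≤ 23, output 10 + 7 + 9 = 26.
Best is lathe, planer, welder, and borer with total output 31.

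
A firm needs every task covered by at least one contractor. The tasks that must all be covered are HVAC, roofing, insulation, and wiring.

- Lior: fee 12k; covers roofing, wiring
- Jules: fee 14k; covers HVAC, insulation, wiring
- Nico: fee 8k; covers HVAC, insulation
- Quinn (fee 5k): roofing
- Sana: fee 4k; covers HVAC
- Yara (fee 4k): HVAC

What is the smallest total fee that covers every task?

19

Choose Jules and Quinn: together they cover HVAC, roofing, insulation, wiring — every task.
Total fee: 14 + 5 = 19.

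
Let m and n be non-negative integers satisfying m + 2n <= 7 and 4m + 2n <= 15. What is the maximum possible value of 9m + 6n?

33

The continuous relaxation peaks at (2.67, 2.17) with value 37.00; rounding to a feasible lattice point costs some objective.
(m,n)=(3,1) is feasible, giving 33.
(m,n)=(2,2) is feasible, giving 30.
(m,n)=(3,0) is feasible, giving 27.
The best lattice point is (3,1), giving 33.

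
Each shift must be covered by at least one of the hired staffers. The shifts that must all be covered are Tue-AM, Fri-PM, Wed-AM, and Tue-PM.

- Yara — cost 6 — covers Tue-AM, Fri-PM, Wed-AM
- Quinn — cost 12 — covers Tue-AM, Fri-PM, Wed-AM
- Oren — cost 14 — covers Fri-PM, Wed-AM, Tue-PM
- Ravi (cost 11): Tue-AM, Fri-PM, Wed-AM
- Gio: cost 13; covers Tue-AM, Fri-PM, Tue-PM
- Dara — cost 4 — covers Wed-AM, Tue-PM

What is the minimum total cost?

10

Choose Yara and Dara: together they cover Tue-AM, Fri-PM, Wed-AM, Tue-PM — every shift.
Total cost: 6 + 4 = 10.
No cover costs less than 10.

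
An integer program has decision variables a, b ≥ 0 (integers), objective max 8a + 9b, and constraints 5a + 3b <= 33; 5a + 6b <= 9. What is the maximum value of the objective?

9

The continuous relaxation peaks at (1.8, 0) with value 14.40; rounding to a feasible lattice point costs some objective.
(a,b)=(0,1): 5·0+3·1=3≤33, 5·0+6·1=6≤9, objective 9.
(a,b)=(1,0): 5·1+3·0=5≤33, 5·1+6·0=5≤9, objective 8.
The best lattice point is (0,1), giving 9.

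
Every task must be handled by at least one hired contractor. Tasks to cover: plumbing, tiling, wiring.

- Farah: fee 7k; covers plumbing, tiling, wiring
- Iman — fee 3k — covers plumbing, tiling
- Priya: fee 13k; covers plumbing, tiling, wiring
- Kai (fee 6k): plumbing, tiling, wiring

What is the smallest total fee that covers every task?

6

Kai alone covers plumbing, tiling, wiring — every task.
Total fee: 6.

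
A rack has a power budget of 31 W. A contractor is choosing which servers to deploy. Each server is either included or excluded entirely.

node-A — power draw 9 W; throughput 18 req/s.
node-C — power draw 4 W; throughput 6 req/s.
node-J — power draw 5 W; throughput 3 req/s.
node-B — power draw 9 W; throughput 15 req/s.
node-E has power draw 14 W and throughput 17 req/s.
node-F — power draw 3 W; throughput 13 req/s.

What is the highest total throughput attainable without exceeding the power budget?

55

Treat it as a binary knapsack problem.
Allowing fractional choices, the relaxed optimum would be about 59.3, but servers are indivisible.
node-A + node-C + node-B + node-F: power draw 9 + 4 + 9 + 3 = 25 ≤ 31, throughput 18 + 6 + 15 + 13 = 52.
node-A + node-C + node-E + node-F: power draw 9 + 4 + 14 + 3 = 30 ≤ 31, throughput 18 + 6 + 17 + 13 = 54.
node-A + node-C + node-J + node-B + node-F: power draw 9 + 4 + 5 + 9 + 3 = 30 ≤ 31, throughput 18 + 6 + 3 + 15 + 13 = 55.
Best is node-A, node-C, node-J, node-B, and node-F with total throughput 55.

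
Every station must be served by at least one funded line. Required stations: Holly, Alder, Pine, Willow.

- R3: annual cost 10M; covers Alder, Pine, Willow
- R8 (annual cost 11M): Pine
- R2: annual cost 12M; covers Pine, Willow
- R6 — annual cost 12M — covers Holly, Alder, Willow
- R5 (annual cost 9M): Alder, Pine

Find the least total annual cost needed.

This is a weighted set-cover instance.
The greedy cost-per-new-station heuristic would pick R3 and R6 for 22, but a cheaper cover exists.
Choose R6 and R5: together they cover Holly, Alder, Pine, Willow — every station.
Total annual cost: 12 + 9 = 21.
No cover costs less than 21.

21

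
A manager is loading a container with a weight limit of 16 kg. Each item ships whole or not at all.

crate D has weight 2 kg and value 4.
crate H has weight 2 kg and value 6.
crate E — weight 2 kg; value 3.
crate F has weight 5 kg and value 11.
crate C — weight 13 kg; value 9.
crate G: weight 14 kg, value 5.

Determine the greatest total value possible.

Take crate D, crate H, crate E, and crate F: weight 2 + 2 + 2 + 5 = 11 ≤ 16, value 4 + 6 + 3 + 11 = 24.
No other feasible combination does better.

24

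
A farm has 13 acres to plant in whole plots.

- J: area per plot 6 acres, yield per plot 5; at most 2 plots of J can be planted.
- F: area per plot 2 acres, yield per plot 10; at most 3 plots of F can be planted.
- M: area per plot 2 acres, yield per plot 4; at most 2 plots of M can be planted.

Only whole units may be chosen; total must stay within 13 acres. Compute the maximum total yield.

3×F and 2×M: area 10 ≤ 13, yield 3·10 + 2·4 = 38.
1×J and 3×F: area 12 ≤ 13, yield 1·5 + 3·10 = 35.
Best is 38.

38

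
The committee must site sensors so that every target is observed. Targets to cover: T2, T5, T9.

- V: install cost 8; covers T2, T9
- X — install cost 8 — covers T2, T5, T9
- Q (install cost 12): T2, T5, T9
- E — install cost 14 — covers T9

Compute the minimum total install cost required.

X alone covers T2, T5, T9 — every target.
Total install cost: 8.
No cover costs less than 8.

8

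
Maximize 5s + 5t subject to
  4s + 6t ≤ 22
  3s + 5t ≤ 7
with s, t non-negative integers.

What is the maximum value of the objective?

10

The continuous relaxation peaks at (2.33, 0) with value 11.67; rounding to a feasible lattice point costs some objective.
(s,t)=(2,0): 4·2+6·0=8≤22, 3·2+5·0=6≤7, objective 10.
(s,t)=(1,0): 4·1+6·0=4≤22, 3·1+5·0=3≤7, objective 5.
Maximum is 10 at (s,t)=(2,0).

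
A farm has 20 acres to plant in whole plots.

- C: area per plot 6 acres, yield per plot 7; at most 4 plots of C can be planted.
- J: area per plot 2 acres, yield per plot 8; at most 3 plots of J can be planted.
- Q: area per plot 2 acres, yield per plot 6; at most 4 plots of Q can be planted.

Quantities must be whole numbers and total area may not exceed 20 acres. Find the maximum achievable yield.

55

Take 1×C, 3×J, and 4×Q: area 20 ≤ 20, yield 1·7 + 3·8 + 4·6 = 55.
J has the best ratio (8/2) and is taken to its limit of 3; remaining capacity is filled optimally with the others.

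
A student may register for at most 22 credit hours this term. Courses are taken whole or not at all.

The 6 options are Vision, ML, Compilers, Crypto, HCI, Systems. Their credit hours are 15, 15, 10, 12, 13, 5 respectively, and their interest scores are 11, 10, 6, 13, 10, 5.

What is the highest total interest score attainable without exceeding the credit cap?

19

Crypto + Systems: credit hours 12 + 5 = 17 ≤ 22, interest score 13 + 5 = 18.
Compilers + Crypto: credit hours 10 + 12 = 22 ≤ 22, interest score 6 + 13 = 19.
Vision + Systems: credit hours 15 + 5 = 20 ≤ 22, interest score 11 + 5 = 16.
Best is Compilers and Crypto with total interest score 19.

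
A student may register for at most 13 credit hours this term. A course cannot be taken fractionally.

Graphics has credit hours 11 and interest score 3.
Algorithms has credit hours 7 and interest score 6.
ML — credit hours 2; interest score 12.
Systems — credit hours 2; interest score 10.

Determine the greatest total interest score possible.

Take Algorithms, ML, and Systems: credit hours 7 + 2 + 2 = 11 ≤ 13, interest score 6 + 12 + 10 = 28.
No other feasible combination does better.

28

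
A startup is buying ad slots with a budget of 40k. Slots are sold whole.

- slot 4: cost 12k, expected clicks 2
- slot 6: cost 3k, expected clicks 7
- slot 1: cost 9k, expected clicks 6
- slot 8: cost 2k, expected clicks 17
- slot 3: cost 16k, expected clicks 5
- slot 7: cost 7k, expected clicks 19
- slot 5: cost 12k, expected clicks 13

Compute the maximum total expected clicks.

This is a 0-1 knapsack instance.
Allowing fractional choices, the relaxed optimum would be about 64.2, but ad slots are indivisible.
slot 4 + slot 6 + slot 8 + slot 7 + slot 5: cost 12 + 3 + 2 + 7 + 12 = 36 ≤ 40, expected clicks 2 + 7 + 17 + 19 + 13 = 58.
slot 6 + slot 1 + slot 8 + slot 7 + slot 5: cost 3 + 9 + 2 + 7 + 12 = 33 ≤ 40, expected clicks 7 + 6 + 17 + 19 + 13 = 62.
slot 6 + slot 8 + slot 3 + slot 7 + slot 5: cost 3 + 2 + 16 + 7 + 12 = 40 ≤ 40, expected clicks 7 + 17 + 5 + 19 + 13 = 61.
Best is slot 6, slot 1, slot 8, slot 7, and slot 5 with total expected clicks 62.

62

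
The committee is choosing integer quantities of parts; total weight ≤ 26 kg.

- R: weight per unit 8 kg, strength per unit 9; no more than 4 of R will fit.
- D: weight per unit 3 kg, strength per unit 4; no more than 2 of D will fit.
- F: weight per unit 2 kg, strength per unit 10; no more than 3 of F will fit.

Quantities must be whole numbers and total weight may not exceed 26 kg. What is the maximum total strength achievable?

52

Take 2×R, 1×D, and 3×F: weight 25 ≤ 26, strength 2·9 + 1·4 + 3·10 = 52.
F has the best ratio (10/2) and is taken to its limit of 3; remaining capacity is filled optimally with the others.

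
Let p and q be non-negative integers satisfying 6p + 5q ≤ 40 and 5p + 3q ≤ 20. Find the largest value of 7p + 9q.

(p,q)=(0,6) is feasible, giving 54.
(p,q)=(1,5) is feasible, giving 52.
(p,q)=(0,5) is feasible, giving 45.
Maximum is 54 at (p,q)=(0,6).

54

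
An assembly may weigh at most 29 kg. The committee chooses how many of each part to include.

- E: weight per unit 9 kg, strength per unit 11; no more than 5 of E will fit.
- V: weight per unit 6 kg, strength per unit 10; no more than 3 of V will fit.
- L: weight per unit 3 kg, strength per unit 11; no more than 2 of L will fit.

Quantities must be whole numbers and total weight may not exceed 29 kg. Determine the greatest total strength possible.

53

3×V and 2×L: weight 24 ≤ 29, strength 3·10 + 2·11 = 52.
1×E, 2×V, and 2×L: weight 27 ≤ 29, strength 1·11 + 2·10 + 2·11 = 53.
Best is 53.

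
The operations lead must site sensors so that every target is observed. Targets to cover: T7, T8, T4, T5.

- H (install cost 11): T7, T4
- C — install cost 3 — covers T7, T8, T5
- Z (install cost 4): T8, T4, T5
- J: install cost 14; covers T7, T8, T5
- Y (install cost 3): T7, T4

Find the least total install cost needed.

This is a weighted set-cover instance.
Choose C and Y: together they cover T7, T8, T4, T5 — every target.
Total install cost: 3 + 3 = 6.
No cover costs less than 6.

6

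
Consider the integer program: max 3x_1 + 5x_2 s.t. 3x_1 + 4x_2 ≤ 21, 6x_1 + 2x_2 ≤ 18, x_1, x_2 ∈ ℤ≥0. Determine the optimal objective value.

25

The continuous relaxation peaks at (0, 5.25) with value 26.25; rounding to a feasible lattice point costs some objective.
(x_1,x_2)=(0,5) is feasible, giving 25.
(x_1,x_2)=(1,4) is feasible, giving 23.
Maximum is 25 at (x_1,x_2)=(0,5).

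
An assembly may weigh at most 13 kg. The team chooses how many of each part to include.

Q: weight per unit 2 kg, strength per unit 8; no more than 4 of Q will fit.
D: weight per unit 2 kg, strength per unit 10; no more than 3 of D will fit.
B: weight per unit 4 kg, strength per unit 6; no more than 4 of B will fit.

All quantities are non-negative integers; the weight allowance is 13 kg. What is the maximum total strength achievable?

54

This is a bounded integer knapsack.
Take 3×Q and 3×D: weight 12 ≤ 13, strength 3·8 + 3·10 = 54.
D has the best ratio (10/2) and is taken to its limit of 3; remaining capacity is filled optimally with the others.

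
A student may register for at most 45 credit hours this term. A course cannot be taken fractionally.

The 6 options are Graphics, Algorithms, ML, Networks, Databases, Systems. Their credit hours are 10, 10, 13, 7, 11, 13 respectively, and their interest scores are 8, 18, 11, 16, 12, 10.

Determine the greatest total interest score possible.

57

Algorithms + ML + Networks + Databases: credit hours 10 + 13 + 7 + 11 = 41 ≤ 45, interest score 18 + 11 + 16 + 12 = 57.
Algorithms + ML + Networks + Systems: credit hours 10 + 13 + 7 + 13 = 43 ≤ 45, interest score 18 + 11 + 16 + 10 = 55.
Algorithms + Networks + Databases + Systems: credit hours 10 + 7 + 11 + 13 = 41 ≤ 45, interest score 18 + 16 + 12 + 10 = 56.
Best is Algorithms, ML, Networks, and Databases with total interest score 57.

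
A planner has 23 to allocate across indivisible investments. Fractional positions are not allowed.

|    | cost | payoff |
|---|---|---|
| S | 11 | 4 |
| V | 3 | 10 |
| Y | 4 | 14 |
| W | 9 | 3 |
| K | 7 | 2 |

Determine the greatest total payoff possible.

29

Treat it as a binary knapsack problem.
S + V + Y: cost 11 + 3 + 4 = 18 ≤ 23, payoff 4 + 10 + 14 = 28.
V + Y + W + K: cost 3 + 4 + 9 + 7 = 23 ≤ 23, payoff 10 + 14 + 3 + 2 = 29.
Best is V, Y, W, and K with total payoff 29.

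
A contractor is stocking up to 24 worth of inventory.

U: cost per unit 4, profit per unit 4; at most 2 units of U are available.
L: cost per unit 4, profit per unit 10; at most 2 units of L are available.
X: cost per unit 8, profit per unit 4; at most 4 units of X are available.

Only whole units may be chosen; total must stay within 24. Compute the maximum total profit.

2×U, 2×L, and 1×X: cost 24 ≤ 24, profit 2·4 + 2·10 + 1·4 = 32.
2×L and 2×X: cost 24 ≤ 24, profit 2·10 + 2·4 = 28.
Best is 32.

32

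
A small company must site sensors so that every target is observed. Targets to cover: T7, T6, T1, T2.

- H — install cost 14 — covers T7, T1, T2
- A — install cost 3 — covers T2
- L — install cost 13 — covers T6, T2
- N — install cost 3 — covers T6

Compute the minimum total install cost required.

17

The greedy cost-per-new-target heuristic would pick A, N, and H for 20, but a cheaper cover exists.
Choose H and N: together they cover T7, T6, T1, T2 — every target.
Total install cost: 14 + 3 = 17.
No cover costs less than 17.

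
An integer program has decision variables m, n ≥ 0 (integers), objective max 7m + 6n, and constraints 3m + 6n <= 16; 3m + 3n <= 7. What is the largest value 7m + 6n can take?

14

Relaxing integrality, the LP optimum is 16.33 at (m,n) = (2.33, 0), which is not an integer point.
(m,n)=(2,0) is feasible, giving 14.
(m,n)=(1,1) is feasible, giving 13.
(m,n)=(1,0) is feasible, giving 7.
Maximum is 14 at (m,n)=(2,0).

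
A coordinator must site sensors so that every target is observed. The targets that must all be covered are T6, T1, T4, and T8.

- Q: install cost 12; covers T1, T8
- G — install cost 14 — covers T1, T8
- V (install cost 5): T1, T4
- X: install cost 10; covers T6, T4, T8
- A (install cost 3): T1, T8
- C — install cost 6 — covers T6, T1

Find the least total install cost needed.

13

The greedy cost-per-new-target heuristic would pick A, V, and C for 14, but a cheaper cover exists.
Choose X and A: together they cover T6, T1, T4, T8 — every target.
Total install cost: 10 + 3 = 13.
No cover costs less than 13.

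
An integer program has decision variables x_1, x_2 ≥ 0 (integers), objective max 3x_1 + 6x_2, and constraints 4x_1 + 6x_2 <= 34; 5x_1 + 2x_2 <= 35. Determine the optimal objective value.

33

The continuous relaxation peaks at (0, 5.67) with value 34.00; rounding to a feasible lattice point costs some objective.
(x_1,x_2)=(1,5) is feasible, giving 33.
(x_1,x_2)=(2,4) is feasible, giving 30.
(x_1,x_2)=(0,5) is feasible, giving 30.
No feasible integer point exceeds 33.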